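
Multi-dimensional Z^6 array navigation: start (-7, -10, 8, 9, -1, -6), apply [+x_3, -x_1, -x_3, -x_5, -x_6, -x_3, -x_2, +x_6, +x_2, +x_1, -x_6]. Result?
(-7, -10, 7, 9, -2, -7)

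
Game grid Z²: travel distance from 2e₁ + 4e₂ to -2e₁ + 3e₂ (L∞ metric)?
4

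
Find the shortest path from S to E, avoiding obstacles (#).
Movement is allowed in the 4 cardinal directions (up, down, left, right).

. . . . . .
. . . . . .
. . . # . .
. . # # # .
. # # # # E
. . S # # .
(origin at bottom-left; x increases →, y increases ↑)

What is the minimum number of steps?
14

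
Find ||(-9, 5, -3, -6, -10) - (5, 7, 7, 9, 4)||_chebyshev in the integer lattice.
15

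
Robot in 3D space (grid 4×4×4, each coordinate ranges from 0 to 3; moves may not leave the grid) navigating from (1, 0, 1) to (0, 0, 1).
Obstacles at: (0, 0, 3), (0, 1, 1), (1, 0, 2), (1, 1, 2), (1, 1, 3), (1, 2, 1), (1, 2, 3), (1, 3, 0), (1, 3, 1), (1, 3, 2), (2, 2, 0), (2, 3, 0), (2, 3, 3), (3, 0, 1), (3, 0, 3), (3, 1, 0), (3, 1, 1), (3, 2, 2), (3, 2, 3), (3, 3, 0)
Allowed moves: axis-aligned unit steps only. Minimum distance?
1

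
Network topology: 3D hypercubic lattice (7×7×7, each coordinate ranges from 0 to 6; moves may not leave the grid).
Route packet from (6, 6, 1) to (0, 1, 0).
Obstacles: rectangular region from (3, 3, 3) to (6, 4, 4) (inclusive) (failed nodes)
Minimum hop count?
12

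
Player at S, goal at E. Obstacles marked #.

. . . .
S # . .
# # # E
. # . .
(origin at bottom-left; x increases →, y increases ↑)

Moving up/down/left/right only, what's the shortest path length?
6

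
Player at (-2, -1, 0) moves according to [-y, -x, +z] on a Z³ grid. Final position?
(-3, -2, 1)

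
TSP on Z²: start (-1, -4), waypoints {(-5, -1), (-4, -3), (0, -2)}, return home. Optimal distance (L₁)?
16
(one optimal route: (-1, -4) → (-4, -3) → (-5, -1) → (0, -2) → (-1, -4))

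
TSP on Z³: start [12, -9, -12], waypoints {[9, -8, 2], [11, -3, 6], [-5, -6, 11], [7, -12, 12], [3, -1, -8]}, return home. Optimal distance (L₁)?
120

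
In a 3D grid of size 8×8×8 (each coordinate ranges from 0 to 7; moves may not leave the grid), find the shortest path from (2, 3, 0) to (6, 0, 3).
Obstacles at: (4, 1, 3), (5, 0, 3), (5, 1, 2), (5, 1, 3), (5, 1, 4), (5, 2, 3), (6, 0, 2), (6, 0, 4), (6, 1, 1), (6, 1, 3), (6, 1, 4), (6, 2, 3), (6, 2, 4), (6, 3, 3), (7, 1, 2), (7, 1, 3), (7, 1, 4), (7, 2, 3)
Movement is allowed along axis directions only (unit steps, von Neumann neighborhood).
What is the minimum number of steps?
12
(one shortest path: (2, 3, 0) → (3, 3, 0) → (4, 3, 0) → (5, 3, 0) → (6, 3, 0) → (7, 3, 0) → (7, 2, 0) → (7, 1, 0) → (7, 0, 0) → (7, 0, 1) → (7, 0, 2) → (7, 0, 3) → (6, 0, 3))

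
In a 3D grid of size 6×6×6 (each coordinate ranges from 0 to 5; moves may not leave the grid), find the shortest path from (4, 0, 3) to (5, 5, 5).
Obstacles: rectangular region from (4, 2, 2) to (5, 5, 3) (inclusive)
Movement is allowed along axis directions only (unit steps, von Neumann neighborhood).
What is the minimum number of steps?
8
(one shortest path: (4, 0, 3) → (5, 0, 3) → (5, 1, 3) → (5, 1, 4) → (5, 2, 4) → (5, 3, 4) → (5, 4, 4) → (5, 5, 4) → (5, 5, 5))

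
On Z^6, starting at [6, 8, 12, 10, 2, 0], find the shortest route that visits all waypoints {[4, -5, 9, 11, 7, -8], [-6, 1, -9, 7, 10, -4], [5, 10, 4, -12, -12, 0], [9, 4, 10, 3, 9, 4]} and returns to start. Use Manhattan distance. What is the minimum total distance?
230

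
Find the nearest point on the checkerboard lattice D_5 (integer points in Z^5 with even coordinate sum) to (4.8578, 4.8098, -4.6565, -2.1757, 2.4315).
(5, 5, -5, -2, 3)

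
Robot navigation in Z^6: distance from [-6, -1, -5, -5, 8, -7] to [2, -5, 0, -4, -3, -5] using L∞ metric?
11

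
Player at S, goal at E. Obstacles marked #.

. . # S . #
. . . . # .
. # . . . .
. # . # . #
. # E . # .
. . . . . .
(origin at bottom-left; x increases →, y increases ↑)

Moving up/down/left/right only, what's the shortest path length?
5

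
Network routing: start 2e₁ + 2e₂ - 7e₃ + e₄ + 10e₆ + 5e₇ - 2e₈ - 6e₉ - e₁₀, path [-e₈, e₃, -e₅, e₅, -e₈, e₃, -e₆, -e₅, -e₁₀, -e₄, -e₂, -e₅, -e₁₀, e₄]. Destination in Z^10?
(2, 1, -5, 1, -2, 9, 5, -4, -6, -3)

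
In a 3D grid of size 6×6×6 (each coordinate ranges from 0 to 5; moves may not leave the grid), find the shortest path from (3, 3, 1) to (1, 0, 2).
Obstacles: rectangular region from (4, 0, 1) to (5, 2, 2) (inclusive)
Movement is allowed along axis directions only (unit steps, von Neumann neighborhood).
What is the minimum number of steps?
6
(one shortest path: (3, 3, 1) → (2, 3, 1) → (1, 3, 1) → (1, 2, 1) → (1, 1, 1) → (1, 0, 1) → (1, 0, 2))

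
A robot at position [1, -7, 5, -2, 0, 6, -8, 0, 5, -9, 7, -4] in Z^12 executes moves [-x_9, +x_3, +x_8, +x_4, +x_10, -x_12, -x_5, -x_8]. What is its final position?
(1, -7, 6, -1, -1, 6, -8, 0, 4, -8, 7, -5)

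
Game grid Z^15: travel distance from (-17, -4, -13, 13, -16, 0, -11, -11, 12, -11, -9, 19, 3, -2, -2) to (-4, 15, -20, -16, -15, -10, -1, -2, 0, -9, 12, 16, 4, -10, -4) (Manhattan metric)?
147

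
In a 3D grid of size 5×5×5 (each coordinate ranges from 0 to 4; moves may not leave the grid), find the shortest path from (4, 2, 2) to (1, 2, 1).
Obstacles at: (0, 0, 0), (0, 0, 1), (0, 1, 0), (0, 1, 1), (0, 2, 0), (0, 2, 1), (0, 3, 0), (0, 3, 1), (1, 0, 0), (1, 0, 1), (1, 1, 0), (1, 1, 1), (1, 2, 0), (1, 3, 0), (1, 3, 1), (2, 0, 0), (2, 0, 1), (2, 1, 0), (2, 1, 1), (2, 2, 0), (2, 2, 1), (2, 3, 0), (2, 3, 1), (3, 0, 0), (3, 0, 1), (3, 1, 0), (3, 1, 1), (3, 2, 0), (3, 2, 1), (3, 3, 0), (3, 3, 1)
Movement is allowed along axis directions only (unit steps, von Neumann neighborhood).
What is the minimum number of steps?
4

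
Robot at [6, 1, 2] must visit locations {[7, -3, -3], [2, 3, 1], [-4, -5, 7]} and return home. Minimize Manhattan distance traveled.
60
(one optimal route: (6, 1, 2) → (7, -3, -3) → (-4, -5, 7) → (2, 3, 1) → (6, 1, 2))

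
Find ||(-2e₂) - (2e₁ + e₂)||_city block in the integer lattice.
5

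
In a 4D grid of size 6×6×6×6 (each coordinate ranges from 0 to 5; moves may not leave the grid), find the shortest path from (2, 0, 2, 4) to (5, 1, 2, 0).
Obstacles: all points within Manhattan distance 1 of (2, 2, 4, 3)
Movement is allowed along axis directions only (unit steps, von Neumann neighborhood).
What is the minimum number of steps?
8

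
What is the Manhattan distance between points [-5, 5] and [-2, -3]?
11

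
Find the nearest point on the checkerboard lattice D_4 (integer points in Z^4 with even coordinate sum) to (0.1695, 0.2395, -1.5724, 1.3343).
(0, 0, -1, 1)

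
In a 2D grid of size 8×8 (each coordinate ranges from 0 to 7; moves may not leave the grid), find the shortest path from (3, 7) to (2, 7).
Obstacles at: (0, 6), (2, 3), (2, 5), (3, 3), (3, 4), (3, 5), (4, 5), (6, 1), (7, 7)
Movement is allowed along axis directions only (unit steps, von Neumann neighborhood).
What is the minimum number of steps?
1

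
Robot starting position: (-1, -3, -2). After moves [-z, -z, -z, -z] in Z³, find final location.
(-1, -3, -6)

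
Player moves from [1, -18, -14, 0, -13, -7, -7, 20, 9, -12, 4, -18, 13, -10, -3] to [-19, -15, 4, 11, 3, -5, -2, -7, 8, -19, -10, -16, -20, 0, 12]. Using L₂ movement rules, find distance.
59.4306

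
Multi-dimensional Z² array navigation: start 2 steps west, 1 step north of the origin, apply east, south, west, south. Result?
(-2, -1)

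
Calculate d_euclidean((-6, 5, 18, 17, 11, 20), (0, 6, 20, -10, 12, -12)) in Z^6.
42.3674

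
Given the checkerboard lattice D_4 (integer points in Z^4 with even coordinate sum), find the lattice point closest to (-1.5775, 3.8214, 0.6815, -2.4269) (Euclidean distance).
(-2, 4, 1, -3)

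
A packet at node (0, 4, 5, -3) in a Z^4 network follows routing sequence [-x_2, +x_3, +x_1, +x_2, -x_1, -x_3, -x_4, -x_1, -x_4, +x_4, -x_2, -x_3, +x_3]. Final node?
(-1, 3, 5, -4)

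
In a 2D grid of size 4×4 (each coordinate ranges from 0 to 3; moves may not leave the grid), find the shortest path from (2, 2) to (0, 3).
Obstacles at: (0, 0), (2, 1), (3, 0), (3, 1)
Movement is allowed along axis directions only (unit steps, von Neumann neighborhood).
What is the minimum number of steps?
3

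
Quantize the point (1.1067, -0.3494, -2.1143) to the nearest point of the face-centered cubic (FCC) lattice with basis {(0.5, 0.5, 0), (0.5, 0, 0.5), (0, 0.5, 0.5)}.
(1, 0, -2)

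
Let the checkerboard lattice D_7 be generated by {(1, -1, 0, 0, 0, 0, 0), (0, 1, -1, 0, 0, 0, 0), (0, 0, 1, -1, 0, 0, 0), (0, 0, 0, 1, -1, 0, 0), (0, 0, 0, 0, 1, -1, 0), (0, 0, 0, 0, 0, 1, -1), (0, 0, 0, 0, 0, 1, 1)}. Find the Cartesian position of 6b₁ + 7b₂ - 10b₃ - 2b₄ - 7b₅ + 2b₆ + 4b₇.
(6, 1, -17, 8, -5, 13, 2)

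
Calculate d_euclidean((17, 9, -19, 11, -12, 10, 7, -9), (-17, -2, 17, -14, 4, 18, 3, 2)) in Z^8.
60.4566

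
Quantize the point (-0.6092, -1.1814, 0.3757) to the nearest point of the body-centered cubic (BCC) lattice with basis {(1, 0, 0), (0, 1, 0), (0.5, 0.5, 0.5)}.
(-0.5, -1.5, 0.5)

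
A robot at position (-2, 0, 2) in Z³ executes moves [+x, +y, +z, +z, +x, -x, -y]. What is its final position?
(-1, 0, 4)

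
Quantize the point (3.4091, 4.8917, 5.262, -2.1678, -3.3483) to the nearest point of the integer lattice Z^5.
(3, 5, 5, -2, -3)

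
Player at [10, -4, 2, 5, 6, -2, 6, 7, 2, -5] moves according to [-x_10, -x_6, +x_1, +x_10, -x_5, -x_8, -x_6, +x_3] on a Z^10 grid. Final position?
(11, -4, 3, 5, 5, -4, 6, 6, 2, -5)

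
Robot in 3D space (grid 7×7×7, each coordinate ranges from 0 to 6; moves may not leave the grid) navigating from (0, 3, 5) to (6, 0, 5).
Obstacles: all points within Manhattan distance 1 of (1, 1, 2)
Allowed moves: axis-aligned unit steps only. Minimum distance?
9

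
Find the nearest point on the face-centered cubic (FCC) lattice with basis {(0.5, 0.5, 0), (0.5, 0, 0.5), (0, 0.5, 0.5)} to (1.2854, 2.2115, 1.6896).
(1.5, 2, 1.5)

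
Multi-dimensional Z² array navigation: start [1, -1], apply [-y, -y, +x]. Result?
(2, -3)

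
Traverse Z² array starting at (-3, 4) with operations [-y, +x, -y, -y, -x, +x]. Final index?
(-2, 1)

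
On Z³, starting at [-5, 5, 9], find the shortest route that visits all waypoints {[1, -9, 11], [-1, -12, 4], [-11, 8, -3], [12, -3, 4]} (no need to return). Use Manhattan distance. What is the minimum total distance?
94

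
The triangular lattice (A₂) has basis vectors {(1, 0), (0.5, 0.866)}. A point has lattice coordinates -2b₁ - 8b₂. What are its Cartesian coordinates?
(-6, -6.928)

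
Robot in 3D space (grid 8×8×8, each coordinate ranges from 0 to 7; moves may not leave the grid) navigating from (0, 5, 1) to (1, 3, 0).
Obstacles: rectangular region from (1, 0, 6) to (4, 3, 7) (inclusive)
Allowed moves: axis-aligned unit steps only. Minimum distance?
4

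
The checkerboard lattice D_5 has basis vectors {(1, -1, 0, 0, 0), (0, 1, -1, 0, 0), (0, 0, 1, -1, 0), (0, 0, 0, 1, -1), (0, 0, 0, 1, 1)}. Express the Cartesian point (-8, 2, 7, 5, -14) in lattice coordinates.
-8b₁ - 6b₂ + b₃ + 10b₄ - 4b₅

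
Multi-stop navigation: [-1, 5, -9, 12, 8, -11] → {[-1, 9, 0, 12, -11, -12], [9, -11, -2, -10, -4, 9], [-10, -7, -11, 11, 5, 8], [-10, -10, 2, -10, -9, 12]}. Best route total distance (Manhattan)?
193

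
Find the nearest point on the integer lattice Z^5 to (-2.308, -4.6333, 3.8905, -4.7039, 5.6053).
(-2, -5, 4, -5, 6)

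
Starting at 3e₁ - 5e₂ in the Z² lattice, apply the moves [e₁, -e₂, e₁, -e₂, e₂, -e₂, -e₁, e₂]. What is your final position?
(4, -6)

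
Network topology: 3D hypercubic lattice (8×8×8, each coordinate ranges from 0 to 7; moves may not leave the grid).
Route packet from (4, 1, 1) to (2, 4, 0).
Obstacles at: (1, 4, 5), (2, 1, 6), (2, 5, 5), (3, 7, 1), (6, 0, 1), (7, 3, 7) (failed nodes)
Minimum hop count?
6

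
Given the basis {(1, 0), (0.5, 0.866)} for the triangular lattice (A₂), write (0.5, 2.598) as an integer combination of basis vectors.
-b₁ + 3b₂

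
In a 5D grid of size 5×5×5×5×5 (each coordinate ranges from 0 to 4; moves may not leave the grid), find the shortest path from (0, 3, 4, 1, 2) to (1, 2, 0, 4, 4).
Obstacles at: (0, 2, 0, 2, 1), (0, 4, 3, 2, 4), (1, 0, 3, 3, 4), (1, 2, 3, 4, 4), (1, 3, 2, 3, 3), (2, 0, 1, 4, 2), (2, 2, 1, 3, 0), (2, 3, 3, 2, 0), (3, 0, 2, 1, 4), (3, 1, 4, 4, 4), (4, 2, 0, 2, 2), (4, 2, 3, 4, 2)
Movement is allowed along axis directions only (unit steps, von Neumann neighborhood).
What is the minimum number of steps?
11
(one shortest path: (0, 3, 4, 1, 2) → (1, 3, 4, 1, 2) → (1, 2, 4, 1, 2) → (1, 2, 3, 1, 2) → (1, 2, 2, 1, 2) → (1, 2, 1, 1, 2) → (1, 2, 0, 1, 2) → (1, 2, 0, 2, 2) → (1, 2, 0, 3, 2) → (1, 2, 0, 4, 2) → (1, 2, 0, 4, 3) → (1, 2, 0, 4, 4))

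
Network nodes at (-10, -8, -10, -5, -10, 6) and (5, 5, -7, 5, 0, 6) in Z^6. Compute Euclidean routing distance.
24.5561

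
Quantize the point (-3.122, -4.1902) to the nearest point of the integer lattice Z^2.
(-3, -4)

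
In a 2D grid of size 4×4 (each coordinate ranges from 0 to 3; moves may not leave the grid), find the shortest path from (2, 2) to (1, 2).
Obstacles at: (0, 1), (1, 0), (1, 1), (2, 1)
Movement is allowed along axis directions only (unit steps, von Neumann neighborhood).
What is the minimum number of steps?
1
(one shortest path: (2, 2) → (1, 2))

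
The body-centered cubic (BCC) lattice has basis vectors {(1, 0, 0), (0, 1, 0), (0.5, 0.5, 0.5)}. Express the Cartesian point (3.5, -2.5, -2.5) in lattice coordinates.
6b₁ - 5b₃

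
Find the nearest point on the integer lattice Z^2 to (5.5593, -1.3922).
(6, -1)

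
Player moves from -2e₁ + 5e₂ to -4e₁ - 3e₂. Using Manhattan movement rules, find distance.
10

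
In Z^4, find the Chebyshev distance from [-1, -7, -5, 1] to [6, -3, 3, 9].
8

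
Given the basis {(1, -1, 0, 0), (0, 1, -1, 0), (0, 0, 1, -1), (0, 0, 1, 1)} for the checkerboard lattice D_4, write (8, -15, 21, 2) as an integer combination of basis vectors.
8b₁ - 7b₂ + 6b₃ + 8b₄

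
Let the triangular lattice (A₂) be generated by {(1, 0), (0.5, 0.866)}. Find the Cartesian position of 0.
(0, 0)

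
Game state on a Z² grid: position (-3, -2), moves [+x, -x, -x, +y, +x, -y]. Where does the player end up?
(-3, -2)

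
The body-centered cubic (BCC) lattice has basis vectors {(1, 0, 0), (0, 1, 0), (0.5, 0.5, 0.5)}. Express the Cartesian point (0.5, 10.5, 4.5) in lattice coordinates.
-4b₁ + 6b₂ + 9b₃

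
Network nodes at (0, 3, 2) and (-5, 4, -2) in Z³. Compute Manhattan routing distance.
10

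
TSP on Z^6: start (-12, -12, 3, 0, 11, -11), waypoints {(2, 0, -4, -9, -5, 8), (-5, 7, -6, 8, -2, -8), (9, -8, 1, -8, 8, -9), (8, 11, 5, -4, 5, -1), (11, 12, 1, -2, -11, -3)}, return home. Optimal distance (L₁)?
268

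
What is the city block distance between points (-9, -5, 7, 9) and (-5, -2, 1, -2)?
24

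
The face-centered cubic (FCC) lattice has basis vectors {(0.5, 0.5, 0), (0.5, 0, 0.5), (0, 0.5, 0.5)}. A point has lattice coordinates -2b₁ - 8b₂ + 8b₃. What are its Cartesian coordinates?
(-5, 3, 0)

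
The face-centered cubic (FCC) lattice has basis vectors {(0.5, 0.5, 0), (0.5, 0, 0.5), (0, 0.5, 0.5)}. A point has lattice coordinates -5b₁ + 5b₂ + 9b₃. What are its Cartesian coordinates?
(0, 2, 7)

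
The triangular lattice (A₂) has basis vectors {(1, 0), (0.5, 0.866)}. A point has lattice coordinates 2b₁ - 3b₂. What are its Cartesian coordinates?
(0.5, -2.598)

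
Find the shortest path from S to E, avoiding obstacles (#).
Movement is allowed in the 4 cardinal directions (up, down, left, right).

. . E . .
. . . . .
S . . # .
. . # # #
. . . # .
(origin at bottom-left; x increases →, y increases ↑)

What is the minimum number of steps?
4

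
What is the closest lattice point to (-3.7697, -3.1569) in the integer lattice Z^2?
(-4, -3)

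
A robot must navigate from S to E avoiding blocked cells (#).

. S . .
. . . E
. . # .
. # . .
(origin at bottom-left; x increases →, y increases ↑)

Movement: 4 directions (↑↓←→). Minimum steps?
3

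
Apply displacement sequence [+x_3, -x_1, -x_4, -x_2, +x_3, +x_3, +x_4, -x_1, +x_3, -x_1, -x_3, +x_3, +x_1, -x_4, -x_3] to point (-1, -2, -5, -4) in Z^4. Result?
(-3, -3, -2, -5)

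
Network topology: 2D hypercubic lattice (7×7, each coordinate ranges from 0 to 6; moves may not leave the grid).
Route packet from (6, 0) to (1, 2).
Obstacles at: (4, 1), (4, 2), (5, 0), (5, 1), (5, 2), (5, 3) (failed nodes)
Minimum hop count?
11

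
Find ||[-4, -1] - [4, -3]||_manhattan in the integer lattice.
10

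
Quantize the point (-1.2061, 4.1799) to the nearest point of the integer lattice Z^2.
(-1, 4)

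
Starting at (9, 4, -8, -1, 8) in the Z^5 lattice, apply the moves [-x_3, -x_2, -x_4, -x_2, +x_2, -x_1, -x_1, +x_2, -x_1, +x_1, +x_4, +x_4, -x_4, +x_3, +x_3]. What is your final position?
(7, 4, -7, -1, 8)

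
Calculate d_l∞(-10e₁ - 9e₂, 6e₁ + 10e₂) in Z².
19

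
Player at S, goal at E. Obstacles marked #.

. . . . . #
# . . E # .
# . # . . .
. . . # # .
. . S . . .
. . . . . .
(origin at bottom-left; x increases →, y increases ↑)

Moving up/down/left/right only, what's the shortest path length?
6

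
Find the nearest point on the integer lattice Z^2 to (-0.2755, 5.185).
(0, 5)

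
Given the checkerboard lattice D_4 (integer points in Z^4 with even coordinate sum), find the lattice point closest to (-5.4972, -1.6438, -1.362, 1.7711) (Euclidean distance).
(-5, -2, -1, 2)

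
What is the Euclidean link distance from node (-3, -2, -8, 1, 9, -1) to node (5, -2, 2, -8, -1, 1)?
18.6815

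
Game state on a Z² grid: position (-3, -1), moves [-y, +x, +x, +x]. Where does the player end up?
(0, -2)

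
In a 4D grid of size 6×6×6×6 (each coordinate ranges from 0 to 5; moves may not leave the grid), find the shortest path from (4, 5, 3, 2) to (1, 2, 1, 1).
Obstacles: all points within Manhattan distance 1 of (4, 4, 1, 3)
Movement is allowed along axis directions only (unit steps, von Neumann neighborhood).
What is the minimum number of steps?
9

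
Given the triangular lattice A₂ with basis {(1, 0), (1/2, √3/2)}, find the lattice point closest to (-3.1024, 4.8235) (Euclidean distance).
(-3, 5.196)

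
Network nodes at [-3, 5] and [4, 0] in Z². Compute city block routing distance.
12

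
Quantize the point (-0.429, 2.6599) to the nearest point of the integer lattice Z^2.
(0, 3)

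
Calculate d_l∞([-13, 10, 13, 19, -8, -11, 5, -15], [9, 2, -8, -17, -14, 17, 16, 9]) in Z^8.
36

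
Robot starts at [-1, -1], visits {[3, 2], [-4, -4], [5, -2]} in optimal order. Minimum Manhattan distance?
23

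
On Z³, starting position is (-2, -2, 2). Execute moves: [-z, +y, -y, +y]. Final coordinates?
(-2, -1, 1)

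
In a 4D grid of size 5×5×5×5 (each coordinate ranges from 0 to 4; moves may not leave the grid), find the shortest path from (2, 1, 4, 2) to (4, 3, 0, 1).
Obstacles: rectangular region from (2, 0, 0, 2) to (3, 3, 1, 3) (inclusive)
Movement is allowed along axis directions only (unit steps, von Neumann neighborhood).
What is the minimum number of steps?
9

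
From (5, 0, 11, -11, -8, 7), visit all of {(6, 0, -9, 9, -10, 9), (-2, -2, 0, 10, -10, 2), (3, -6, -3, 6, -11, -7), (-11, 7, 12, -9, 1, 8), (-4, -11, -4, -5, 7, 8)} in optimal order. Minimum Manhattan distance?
197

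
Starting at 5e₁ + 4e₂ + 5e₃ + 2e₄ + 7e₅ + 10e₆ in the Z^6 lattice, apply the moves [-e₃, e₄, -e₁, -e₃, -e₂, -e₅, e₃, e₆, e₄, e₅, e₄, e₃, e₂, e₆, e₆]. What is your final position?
(4, 4, 5, 5, 7, 13)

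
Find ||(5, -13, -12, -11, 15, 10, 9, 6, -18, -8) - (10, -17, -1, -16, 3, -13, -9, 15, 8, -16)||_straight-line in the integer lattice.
44.7772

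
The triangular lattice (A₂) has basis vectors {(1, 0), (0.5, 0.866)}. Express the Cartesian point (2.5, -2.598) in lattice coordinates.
4b₁ - 3b₂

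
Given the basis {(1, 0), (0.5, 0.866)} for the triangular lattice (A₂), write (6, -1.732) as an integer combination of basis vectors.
7b₁ - 2b₂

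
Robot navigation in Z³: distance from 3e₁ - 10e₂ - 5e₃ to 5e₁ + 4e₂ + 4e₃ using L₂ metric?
16.7631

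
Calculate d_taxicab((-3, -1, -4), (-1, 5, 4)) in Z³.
16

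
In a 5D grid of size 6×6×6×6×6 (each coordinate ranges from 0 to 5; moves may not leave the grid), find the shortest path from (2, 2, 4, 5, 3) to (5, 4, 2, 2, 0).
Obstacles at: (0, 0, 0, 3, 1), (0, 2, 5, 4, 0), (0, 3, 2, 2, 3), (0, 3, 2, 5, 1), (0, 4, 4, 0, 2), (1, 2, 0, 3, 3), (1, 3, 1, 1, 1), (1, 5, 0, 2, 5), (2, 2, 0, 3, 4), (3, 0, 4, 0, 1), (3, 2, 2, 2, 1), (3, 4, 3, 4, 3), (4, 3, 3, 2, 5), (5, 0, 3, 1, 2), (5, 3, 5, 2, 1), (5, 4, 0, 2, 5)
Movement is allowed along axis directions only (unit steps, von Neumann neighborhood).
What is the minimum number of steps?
13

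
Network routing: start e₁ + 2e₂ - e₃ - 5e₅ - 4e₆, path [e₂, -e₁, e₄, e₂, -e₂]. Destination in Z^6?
(0, 3, -1, 1, -5, -4)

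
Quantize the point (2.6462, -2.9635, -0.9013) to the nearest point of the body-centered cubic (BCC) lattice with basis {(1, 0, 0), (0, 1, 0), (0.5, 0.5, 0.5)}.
(3, -3, -1)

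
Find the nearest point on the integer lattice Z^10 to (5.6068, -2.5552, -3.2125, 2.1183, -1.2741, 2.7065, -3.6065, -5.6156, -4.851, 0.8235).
(6, -3, -3, 2, -1, 3, -4, -6, -5, 1)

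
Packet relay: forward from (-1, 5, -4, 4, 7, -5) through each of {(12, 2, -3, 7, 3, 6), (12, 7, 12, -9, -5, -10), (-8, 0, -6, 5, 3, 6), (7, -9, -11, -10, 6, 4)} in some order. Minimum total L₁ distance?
173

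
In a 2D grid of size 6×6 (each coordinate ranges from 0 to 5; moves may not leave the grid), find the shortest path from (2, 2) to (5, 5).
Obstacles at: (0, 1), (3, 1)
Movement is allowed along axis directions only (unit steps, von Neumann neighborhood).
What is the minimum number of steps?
6
(one shortest path: (2, 2) → (3, 2) → (4, 2) → (5, 2) → (5, 3) → (5, 4) → (5, 5))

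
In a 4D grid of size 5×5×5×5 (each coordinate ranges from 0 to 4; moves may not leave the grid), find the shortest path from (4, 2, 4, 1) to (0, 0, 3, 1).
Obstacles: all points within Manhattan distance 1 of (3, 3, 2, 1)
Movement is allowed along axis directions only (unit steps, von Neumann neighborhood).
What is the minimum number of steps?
7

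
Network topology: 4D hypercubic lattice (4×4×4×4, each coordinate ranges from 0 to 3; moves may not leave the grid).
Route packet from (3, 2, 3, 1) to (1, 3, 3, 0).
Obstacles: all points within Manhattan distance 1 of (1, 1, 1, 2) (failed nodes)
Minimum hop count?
4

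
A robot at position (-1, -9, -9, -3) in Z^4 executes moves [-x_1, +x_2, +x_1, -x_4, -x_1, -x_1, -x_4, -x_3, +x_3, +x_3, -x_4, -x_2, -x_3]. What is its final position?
(-3, -9, -9, -6)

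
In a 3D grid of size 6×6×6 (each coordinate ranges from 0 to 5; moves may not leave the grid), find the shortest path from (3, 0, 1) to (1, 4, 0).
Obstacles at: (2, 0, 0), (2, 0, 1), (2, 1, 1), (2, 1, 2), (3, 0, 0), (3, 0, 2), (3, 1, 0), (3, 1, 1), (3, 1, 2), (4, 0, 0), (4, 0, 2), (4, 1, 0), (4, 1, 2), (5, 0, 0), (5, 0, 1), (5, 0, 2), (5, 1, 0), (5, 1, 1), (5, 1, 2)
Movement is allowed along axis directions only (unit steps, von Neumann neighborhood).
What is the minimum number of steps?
9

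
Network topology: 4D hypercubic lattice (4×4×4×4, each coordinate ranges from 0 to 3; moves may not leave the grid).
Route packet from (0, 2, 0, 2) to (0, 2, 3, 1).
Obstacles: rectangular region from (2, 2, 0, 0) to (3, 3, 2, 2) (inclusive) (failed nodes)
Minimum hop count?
4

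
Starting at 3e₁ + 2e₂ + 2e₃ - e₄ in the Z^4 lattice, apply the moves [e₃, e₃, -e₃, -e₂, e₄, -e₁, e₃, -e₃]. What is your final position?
(2, 1, 3, 0)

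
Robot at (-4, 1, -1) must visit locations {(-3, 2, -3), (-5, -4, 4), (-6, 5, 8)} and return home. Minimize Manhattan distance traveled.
46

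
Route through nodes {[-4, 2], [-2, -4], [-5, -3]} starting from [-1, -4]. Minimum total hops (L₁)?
11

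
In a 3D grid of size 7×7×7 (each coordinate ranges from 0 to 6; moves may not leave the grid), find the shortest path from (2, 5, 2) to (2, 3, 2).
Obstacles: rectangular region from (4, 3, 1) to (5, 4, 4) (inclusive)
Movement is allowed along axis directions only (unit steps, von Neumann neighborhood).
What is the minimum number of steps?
2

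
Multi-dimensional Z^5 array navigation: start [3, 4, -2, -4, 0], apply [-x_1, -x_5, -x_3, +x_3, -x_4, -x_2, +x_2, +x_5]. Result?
(2, 4, -2, -5, 0)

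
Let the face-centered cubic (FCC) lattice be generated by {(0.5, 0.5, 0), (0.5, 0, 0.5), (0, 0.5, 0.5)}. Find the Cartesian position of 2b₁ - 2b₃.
(1, 0, -1)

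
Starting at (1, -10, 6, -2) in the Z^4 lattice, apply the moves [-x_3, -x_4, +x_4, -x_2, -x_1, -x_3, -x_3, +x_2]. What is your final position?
(0, -10, 3, -2)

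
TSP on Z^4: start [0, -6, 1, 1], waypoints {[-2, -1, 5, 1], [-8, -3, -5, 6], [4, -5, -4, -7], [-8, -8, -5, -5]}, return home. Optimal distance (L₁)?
86
(one optimal route: (0, -6, 1, 1) → (-2, -1, 5, 1) → (-8, -3, -5, 6) → (-8, -8, -5, -5) → (4, -5, -4, -7) → (0, -6, 1, 1))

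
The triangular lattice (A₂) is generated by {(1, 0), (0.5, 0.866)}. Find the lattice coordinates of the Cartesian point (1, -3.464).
3b₁ - 4b₂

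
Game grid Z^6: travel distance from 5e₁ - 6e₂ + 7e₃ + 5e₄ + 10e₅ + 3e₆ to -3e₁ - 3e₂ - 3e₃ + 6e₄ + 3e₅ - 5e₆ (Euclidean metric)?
16.9411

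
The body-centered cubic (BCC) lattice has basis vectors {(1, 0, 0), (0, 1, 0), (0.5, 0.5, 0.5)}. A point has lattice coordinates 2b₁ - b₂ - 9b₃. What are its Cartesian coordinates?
(-2.5, -5.5, -4.5)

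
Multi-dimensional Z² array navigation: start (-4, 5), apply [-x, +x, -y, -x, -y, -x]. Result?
(-6, 3)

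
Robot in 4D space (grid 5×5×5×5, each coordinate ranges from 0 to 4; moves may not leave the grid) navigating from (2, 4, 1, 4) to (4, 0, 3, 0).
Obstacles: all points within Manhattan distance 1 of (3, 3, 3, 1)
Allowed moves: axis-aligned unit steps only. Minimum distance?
12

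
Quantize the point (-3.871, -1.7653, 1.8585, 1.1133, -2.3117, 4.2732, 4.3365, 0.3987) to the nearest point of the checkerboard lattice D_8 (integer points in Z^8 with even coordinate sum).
(-4, -2, 2, 1, -2, 4, 4, 1)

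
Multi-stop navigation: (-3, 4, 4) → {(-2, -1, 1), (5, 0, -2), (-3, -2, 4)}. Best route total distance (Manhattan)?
22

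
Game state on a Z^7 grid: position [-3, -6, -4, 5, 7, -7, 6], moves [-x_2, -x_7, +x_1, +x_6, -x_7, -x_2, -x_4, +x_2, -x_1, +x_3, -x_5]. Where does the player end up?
(-3, -7, -3, 4, 6, -6, 4)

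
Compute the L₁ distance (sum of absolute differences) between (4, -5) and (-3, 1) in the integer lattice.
13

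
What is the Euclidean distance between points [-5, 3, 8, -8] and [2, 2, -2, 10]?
21.7715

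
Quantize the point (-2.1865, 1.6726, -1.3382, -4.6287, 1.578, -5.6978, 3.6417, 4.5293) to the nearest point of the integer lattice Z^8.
(-2, 2, -1, -5, 2, -6, 4, 5)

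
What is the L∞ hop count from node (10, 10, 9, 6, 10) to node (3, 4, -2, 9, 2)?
11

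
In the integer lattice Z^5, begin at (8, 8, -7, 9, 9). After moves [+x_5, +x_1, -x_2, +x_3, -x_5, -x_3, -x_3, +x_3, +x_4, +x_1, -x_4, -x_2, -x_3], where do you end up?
(10, 6, -8, 9, 9)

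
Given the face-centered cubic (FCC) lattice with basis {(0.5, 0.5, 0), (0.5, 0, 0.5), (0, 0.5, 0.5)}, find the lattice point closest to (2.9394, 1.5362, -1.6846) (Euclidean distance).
(3, 1.5, -1.5)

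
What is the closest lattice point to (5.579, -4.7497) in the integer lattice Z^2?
(6, -5)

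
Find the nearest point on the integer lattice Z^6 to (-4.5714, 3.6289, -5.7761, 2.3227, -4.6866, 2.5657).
(-5, 4, -6, 2, -5, 3)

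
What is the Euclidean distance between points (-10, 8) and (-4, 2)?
8.48528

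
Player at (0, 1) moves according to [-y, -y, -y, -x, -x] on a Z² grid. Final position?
(-2, -2)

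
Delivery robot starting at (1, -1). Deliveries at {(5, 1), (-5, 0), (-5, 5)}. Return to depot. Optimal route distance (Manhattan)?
32
(one optimal route: (1, -1) → (5, 1) → (-5, 5) → (-5, 0) → (1, -1))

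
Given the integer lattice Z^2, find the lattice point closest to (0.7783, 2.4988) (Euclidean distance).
(1, 2)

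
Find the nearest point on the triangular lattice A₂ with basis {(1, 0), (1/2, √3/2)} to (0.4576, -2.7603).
(0.5, -2.598)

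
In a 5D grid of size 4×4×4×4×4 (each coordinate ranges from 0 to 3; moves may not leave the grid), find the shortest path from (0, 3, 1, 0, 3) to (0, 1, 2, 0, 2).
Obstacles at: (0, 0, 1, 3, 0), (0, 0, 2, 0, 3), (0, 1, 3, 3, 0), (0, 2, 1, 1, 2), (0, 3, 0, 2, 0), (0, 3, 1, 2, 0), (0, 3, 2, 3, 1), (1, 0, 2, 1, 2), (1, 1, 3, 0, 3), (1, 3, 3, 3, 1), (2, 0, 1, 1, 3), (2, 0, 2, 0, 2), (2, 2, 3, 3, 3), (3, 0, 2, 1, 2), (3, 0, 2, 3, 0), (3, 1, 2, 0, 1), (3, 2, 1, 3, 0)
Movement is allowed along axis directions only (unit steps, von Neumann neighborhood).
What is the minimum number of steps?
4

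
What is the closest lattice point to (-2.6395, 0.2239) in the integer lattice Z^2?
(-3, 0)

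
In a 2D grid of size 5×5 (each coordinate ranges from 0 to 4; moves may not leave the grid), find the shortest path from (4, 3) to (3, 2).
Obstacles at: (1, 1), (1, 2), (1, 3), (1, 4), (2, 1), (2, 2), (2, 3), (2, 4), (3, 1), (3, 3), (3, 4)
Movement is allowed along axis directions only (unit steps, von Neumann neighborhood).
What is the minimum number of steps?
2
(one shortest path: (4, 3) → (4, 2) → (3, 2))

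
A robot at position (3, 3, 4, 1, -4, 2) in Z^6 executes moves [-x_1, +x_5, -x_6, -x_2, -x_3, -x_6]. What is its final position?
(2, 2, 3, 1, -3, 0)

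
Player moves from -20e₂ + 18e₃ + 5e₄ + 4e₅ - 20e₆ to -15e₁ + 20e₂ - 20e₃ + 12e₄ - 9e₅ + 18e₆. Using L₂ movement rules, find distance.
70.2211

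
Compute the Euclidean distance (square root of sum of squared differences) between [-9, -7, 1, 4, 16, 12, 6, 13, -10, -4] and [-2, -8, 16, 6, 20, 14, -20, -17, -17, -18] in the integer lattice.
46.0435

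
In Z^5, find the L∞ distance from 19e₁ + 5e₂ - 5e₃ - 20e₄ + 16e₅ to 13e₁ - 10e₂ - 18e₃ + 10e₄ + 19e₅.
30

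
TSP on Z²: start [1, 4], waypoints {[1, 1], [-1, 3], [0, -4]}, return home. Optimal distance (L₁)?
20
(one optimal route: (1, 4) → (1, 1) → (0, -4) → (-1, 3) → (1, 4))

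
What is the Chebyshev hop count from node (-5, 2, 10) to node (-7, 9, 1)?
9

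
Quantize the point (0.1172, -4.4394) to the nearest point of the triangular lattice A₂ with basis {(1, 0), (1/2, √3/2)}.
(0.5, -4.33)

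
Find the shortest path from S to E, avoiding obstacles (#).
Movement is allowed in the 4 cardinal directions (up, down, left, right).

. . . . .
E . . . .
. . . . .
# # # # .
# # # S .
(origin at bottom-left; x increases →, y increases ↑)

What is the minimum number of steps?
8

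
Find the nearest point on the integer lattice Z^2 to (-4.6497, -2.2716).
(-5, -2)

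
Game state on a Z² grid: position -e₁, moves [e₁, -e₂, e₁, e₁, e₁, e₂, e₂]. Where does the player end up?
(3, 1)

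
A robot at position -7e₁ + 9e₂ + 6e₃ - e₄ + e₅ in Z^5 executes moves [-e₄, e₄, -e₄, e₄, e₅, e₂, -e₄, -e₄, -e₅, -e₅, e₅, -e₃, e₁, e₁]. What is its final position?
(-5, 10, 5, -3, 1)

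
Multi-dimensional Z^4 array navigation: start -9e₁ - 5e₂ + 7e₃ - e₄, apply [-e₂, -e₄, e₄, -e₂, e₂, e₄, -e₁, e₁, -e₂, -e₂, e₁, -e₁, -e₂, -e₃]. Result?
(-9, -9, 6, 0)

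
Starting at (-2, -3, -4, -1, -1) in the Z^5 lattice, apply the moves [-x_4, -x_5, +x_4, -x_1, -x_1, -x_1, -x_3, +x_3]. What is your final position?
(-5, -3, -4, -1, -2)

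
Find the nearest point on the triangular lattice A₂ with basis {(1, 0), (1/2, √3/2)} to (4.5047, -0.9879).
(4.5, -0.866)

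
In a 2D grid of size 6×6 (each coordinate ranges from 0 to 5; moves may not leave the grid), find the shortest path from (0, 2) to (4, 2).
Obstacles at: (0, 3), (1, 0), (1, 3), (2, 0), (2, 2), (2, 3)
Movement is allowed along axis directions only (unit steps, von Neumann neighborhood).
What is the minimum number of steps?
6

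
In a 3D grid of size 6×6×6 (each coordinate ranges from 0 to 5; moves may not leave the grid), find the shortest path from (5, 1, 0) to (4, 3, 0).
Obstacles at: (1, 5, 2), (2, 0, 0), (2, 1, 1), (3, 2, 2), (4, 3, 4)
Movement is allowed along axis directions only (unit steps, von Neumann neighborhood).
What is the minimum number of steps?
3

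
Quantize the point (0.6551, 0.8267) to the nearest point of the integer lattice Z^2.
(1, 1)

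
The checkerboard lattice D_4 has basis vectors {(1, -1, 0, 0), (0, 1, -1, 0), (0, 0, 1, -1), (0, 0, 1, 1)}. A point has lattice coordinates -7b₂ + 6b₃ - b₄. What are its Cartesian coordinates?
(0, -7, 12, -7)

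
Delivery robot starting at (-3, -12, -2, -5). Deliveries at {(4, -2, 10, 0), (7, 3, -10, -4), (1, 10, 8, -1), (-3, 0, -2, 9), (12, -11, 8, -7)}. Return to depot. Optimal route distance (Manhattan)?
166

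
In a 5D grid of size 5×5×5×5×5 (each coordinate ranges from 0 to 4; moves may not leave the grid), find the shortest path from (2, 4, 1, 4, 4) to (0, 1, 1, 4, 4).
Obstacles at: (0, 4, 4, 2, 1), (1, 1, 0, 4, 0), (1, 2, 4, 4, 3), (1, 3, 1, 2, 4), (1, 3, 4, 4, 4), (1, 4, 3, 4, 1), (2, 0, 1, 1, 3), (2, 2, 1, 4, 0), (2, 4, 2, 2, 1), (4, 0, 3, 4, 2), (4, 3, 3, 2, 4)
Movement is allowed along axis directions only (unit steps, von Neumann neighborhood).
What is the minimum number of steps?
5
(one shortest path: (2, 4, 1, 4, 4) → (1, 4, 1, 4, 4) → (0, 4, 1, 4, 4) → (0, 3, 1, 4, 4) → (0, 2, 1, 4, 4) → (0, 1, 1, 4, 4))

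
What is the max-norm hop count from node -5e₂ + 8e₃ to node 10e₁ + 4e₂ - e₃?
10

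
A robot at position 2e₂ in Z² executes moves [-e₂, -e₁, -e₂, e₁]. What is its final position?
(0, 0)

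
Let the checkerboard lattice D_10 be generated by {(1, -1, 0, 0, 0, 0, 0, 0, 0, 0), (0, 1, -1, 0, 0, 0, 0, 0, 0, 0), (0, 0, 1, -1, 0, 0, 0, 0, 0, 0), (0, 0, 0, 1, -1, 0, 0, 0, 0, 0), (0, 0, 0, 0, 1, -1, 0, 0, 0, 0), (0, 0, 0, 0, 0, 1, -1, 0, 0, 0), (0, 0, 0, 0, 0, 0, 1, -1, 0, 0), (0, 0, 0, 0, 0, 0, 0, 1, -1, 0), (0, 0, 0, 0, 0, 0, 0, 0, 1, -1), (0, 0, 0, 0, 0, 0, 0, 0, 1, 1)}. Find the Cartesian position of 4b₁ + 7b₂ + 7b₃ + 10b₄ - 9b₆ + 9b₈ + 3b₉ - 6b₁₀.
(4, 3, 0, 3, -10, -9, 9, 9, -12, -9)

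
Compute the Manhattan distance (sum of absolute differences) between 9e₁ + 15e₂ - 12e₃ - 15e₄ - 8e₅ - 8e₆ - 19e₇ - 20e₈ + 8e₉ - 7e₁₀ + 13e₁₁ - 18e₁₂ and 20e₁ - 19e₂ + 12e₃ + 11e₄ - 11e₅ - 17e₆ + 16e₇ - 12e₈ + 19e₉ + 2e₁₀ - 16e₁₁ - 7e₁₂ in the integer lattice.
210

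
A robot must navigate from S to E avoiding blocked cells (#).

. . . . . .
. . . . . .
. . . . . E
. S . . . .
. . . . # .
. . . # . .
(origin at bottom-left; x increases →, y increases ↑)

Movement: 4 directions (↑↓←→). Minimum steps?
5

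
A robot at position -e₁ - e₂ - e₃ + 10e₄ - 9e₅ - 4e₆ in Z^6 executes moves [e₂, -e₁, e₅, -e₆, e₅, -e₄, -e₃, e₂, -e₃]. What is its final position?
(-2, 1, -3, 9, -7, -5)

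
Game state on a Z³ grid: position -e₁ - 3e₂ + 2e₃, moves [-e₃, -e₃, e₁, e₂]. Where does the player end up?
(0, -2, 0)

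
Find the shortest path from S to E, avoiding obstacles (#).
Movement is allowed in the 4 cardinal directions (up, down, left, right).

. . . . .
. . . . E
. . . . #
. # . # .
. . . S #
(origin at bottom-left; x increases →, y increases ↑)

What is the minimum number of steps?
6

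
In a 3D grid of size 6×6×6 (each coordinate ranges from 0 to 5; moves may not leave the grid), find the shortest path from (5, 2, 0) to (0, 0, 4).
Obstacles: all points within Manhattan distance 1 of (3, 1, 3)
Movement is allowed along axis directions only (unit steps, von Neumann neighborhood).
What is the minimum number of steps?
11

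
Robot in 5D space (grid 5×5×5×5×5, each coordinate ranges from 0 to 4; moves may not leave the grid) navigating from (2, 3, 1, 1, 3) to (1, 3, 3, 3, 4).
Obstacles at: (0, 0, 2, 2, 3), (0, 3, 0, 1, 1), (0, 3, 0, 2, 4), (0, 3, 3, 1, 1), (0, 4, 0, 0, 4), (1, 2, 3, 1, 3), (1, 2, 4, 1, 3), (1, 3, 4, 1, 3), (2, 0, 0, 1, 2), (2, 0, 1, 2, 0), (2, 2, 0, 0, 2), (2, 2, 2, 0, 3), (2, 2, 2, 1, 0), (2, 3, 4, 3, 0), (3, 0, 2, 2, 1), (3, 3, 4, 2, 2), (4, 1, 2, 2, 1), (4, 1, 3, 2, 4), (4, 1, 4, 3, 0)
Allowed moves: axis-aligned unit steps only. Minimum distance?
6
(one shortest path: (2, 3, 1, 1, 3) → (1, 3, 1, 1, 3) → (1, 3, 2, 1, 3) → (1, 3, 3, 1, 3) → (1, 3, 3, 2, 3) → (1, 3, 3, 3, 3) → (1, 3, 3, 3, 4))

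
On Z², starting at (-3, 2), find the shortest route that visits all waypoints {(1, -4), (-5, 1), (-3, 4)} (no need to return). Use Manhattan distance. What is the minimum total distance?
18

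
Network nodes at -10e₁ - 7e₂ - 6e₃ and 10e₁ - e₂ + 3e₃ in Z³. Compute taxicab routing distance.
35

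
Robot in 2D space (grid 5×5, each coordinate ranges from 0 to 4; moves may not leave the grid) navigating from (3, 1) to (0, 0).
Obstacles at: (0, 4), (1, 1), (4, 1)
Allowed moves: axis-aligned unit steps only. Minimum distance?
4
(one shortest path: (3, 1) → (2, 1) → (2, 0) → (1, 0) → (0, 0))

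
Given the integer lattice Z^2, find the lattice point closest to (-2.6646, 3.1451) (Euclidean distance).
(-3, 3)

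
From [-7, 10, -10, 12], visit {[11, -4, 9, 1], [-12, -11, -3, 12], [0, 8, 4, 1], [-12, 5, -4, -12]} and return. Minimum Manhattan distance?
190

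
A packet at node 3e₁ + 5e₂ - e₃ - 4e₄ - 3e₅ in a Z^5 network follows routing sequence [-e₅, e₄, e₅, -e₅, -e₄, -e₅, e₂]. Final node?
(3, 6, -1, -4, -5)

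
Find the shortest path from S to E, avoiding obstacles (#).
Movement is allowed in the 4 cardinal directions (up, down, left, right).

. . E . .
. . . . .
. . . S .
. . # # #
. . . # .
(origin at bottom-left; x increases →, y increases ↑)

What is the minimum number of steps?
3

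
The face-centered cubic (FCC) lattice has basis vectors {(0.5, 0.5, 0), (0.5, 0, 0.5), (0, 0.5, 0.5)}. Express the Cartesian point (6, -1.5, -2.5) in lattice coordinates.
7b₁ + 5b₂ - 10b₃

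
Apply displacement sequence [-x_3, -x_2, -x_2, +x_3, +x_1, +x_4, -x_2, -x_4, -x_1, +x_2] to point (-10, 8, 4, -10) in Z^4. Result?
(-10, 6, 4, -10)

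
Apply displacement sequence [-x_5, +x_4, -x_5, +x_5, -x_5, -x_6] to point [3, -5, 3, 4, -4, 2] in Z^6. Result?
(3, -5, 3, 5, -6, 1)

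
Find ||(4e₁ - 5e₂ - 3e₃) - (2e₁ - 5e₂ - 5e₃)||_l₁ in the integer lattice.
4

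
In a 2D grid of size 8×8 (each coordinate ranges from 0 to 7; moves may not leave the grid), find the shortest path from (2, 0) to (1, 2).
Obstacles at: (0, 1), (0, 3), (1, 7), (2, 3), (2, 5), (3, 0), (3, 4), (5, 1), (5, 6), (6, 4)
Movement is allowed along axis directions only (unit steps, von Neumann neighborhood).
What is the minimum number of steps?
3
(one shortest path: (2, 0) → (1, 0) → (1, 1) → (1, 2))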